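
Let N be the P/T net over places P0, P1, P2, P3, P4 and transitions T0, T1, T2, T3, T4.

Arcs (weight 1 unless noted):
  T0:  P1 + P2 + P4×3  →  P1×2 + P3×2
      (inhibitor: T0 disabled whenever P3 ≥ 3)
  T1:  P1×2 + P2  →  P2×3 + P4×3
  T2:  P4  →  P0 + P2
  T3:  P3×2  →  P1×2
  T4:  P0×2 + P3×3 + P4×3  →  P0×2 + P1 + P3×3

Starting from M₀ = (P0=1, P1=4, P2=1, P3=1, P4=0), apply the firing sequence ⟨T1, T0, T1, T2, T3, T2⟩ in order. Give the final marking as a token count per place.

step 1: fire T1:  (P0=1, P1=4, P2=1, P3=1, P4=0) → (P0=1, P1=2, P2=3, P3=1, P4=3)
step 2: fire T0:  (P0=1, P1=2, P2=3, P3=1, P4=3) → (P0=1, P1=3, P2=2, P3=3, P4=0)
step 3: fire T1:  (P0=1, P1=3, P2=2, P3=3, P4=0) → (P0=1, P1=1, P2=4, P3=3, P4=3)
step 4: fire T2:  (P0=1, P1=1, P2=4, P3=3, P4=3) → (P0=2, P1=1, P2=5, P3=3, P4=2)
step 5: fire T3:  (P0=2, P1=1, P2=5, P3=3, P4=2) → (P0=2, P1=3, P2=5, P3=1, P4=2)
step 6: fire T2:  (P0=2, P1=3, P2=5, P3=1, P4=2) → (P0=3, P1=3, P2=6, P3=1, P4=1)

(P0=3, P1=3, P2=6, P3=1, P4=1)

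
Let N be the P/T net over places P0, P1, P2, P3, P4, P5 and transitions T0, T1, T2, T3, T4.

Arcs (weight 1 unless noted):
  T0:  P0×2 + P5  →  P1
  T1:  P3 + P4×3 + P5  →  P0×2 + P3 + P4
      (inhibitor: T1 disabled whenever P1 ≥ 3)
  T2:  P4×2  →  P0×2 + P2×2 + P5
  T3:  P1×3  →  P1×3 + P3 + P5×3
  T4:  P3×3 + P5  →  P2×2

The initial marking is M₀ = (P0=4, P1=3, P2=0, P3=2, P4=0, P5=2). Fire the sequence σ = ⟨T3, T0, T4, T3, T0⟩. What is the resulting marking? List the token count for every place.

(P0=0, P1=5, P2=2, P3=1, P4=0, P5=5)

step 1: fire T3:  (P0=4, P1=3, P2=0, P3=2, P4=0, P5=2) → (P0=4, P1=3, P2=0, P3=3, P4=0, P5=5)
step 2: fire T0:  (P0=4, P1=3, P2=0, P3=3, P4=0, P5=5) → (P0=2, P1=4, P2=0, P3=3, P4=0, P5=4)
step 3: fire T4:  (P0=2, P1=4, P2=0, P3=3, P4=0, P5=4) → (P0=2, P1=4, P2=2, P3=0, P4=0, P5=3)
step 4: fire T3:  (P0=2, P1=4, P2=2, P3=0, P4=0, P5=3) → (P0=2, P1=4, P2=2, P3=1, P4=0, P5=6)
step 5: fire T0:  (P0=2, P1=4, P2=2, P3=1, P4=0, P5=6) → (P0=0, P1=5, P2=2, P3=1, P4=0, P5=5)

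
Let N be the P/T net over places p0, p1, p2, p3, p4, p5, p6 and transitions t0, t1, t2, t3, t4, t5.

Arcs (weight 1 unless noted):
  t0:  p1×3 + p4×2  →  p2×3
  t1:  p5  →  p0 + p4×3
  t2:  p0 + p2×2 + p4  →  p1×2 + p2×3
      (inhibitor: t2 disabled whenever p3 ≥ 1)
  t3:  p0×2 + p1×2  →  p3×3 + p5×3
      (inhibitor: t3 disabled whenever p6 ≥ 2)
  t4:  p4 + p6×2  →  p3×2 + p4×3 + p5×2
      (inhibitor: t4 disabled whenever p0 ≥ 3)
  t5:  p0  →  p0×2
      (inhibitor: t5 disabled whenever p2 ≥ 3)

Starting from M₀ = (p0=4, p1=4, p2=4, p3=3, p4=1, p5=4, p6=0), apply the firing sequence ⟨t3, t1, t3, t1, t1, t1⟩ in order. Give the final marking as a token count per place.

step 1: fire t3:  (p0=4, p1=4, p2=4, p3=3, p4=1, p5=4, p6=0) → (p0=2, p1=2, p2=4, p3=6, p4=1, p5=7, p6=0)
step 2: fire t1:  (p0=2, p1=2, p2=4, p3=6, p4=1, p5=7, p6=0) → (p0=3, p1=2, p2=4, p3=6, p4=4, p5=6, p6=0)
step 3: fire t3:  (p0=3, p1=2, p2=4, p3=6, p4=4, p5=6, p6=0) → (p0=1, p1=0, p2=4, p3=9, p4=4, p5=9, p6=0)
step 4: fire t1:  (p0=1, p1=0, p2=4, p3=9, p4=4, p5=9, p6=0) → (p0=2, p1=0, p2=4, p3=9, p4=7, p5=8, p6=0)
step 5: fire t1:  (p0=2, p1=0, p2=4, p3=9, p4=7, p5=8, p6=0) → (p0=3, p1=0, p2=4, p3=9, p4=10, p5=7, p6=0)
step 6: fire t1:  (p0=3, p1=0, p2=4, p3=9, p4=10, p5=7, p6=0) → (p0=4, p1=0, p2=4, p3=9, p4=13, p5=6, p6=0)

(p0=4, p1=0, p2=4, p3=9, p4=13, p5=6, p6=0)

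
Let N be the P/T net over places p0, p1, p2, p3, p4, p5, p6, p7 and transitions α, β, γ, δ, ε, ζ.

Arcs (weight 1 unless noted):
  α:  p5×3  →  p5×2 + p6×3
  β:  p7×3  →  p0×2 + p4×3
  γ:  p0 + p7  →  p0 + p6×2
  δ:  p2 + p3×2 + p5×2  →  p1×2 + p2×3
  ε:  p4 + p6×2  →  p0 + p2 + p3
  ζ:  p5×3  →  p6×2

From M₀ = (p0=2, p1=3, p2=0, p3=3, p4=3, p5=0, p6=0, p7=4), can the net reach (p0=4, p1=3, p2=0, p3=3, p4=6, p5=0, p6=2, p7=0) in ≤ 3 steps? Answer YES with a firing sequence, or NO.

step 1: fire β:  (p0=2, p1=3, p2=0, p3=3, p4=3, p5=0, p6=0, p7=4) → (p0=4, p1=3, p2=0, p3=3, p4=6, p5=0, p6=0, p7=1)
step 2: fire γ:  (p0=4, p1=3, p2=0, p3=3, p4=6, p5=0, p6=0, p7=1) → (p0=4, p1=3, p2=0, p3=3, p4=6, p5=0, p6=2, p7=0)

YES — reachable via ⟨β, γ⟩ (2 firings)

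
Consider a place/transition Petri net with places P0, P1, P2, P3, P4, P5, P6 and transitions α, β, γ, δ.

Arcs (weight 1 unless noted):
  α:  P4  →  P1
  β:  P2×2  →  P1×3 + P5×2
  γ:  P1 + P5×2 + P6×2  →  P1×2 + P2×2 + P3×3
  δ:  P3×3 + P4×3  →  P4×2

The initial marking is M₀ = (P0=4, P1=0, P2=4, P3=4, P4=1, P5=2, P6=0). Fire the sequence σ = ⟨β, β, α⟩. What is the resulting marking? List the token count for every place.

step 1: fire β:  (P0=4, P1=0, P2=4, P3=4, P4=1, P5=2, P6=0) → (P0=4, P1=3, P2=2, P3=4, P4=1, P5=4, P6=0)
step 2: fire β:  (P0=4, P1=3, P2=2, P3=4, P4=1, P5=4, P6=0) → (P0=4, P1=6, P2=0, P3=4, P4=1, P5=6, P6=0)
step 3: fire α:  (P0=4, P1=6, P2=0, P3=4, P4=1, P5=6, P6=0) → (P0=4, P1=7, P2=0, P3=4, P4=0, P5=6, P6=0)

(P0=4, P1=7, P2=0, P3=4, P4=0, P5=6, P6=0)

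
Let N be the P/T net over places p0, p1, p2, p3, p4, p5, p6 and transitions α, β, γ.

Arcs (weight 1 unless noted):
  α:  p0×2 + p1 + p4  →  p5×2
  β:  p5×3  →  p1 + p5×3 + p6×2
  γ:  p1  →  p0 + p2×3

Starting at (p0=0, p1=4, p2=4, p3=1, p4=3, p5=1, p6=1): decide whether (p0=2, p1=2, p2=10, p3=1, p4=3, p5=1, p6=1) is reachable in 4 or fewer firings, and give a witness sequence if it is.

YES — reachable via ⟨γ, γ⟩ (2 firings)

step 1: fire γ:  (p0=0, p1=4, p2=4, p3=1, p4=3, p5=1, p6=1) → (p0=1, p1=3, p2=7, p3=1, p4=3, p5=1, p6=1)
step 2: fire γ:  (p0=1, p1=3, p2=7, p3=1, p4=3, p5=1, p6=1) → (p0=2, p1=2, p2=10, p3=1, p4=3, p5=1, p6=1)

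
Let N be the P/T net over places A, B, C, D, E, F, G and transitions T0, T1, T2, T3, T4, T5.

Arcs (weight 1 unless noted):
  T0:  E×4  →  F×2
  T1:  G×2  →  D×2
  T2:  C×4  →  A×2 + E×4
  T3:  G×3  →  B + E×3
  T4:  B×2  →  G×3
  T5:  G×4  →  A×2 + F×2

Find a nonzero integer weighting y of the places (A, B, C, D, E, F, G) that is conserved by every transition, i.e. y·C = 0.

y = (A:2, B:3, C:2, D:2, E:1, F:2, G:2)

Incidence matrix C (rows=places, cols=transitions):
       T0   T1   T2   T3   T4   T5
    A   0    0    2    0    0    2
    B   0    0    0    1   -2    0
    C   0    0   -4    0    0    0
    D   0    2    0    0    0    0
    E  -4    0    4    3    0    0
    F   2    0    0    0    0    2
    G   0   -2    0   -3    3   -4

Candidate y = [2, 3, 2, 2, 1, 2, 2]; check y·C column-wise:
  col T0: 2·0 + 3·0 + 2·0 + 2·0 + 1·-4 + 2·2 + 2·0 = 0
  col T1: 2·0 + 3·0 + 2·0 + 2·2 + 1·0 + 2·0 + 2·-2 = 0
  col T2: 2·2 + 3·0 + 2·-4 + 2·0 + 1·4 + 2·0 + 2·0 = 0
  col T3: 2·0 + 3·1 + 2·0 + 2·0 + 1·3 + 2·0 + 2·-3 = 0
  col T4: 2·0 + 3·-2 + 2·0 + 2·0 + 1·0 + 2·0 + 2·3 = 0
  col T5: 2·2 + 3·0 + 2·0 + 2·0 + 1·0 + 2·2 + 2·-4 = 0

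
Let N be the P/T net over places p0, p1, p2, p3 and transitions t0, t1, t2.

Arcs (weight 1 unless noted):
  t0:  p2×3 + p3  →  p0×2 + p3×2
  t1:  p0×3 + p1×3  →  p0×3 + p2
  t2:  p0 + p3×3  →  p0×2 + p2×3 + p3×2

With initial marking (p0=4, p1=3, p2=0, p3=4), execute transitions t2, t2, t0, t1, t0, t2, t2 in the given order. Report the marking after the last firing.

(p0=12, p1=0, p2=7, p3=2)

step 1: fire t2:  (p0=4, p1=3, p2=0, p3=4) → (p0=5, p1=3, p2=3, p3=3)
step 2: fire t2:  (p0=5, p1=3, p2=3, p3=3) → (p0=6, p1=3, p2=6, p3=2)
step 3: fire t0:  (p0=6, p1=3, p2=6, p3=2) → (p0=8, p1=3, p2=3, p3=3)
step 4: fire t1:  (p0=8, p1=3, p2=3, p3=3) → (p0=8, p1=0, p2=4, p3=3)
step 5: fire t0:  (p0=8, p1=0, p2=4, p3=3) → (p0=10, p1=0, p2=1, p3=4)
step 6: fire t2:  (p0=10, p1=0, p2=1, p3=4) → (p0=11, p1=0, p2=4, p3=3)
step 7: fire t2:  (p0=11, p1=0, p2=4, p3=3) → (p0=12, p1=0, p2=7, p3=2)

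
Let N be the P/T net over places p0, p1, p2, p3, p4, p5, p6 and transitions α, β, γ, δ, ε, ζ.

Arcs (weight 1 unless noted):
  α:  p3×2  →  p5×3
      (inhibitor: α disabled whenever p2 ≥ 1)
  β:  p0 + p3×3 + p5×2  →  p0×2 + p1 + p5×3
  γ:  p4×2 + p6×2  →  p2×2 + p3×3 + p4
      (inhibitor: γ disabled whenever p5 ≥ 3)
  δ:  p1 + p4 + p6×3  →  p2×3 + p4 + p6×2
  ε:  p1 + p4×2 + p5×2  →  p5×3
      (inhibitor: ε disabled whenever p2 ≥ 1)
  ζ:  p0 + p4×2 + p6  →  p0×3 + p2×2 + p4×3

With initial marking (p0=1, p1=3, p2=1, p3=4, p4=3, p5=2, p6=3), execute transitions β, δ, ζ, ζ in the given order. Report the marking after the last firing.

step 1: fire β:  (p0=1, p1=3, p2=1, p3=4, p4=3, p5=2, p6=3) → (p0=2, p1=4, p2=1, p3=1, p4=3, p5=3, p6=3)
step 2: fire δ:  (p0=2, p1=4, p2=1, p3=1, p4=3, p5=3, p6=3) → (p0=2, p1=3, p2=4, p3=1, p4=3, p5=3, p6=2)
step 3: fire ζ:  (p0=2, p1=3, p2=4, p3=1, p4=3, p5=3, p6=2) → (p0=4, p1=3, p2=6, p3=1, p4=4, p5=3, p6=1)
step 4: fire ζ:  (p0=4, p1=3, p2=6, p3=1, p4=4, p5=3, p6=1) → (p0=6, p1=3, p2=8, p3=1, p4=5, p5=3, p6=0)

(p0=6, p1=3, p2=8, p3=1, p4=5, p5=3, p6=0)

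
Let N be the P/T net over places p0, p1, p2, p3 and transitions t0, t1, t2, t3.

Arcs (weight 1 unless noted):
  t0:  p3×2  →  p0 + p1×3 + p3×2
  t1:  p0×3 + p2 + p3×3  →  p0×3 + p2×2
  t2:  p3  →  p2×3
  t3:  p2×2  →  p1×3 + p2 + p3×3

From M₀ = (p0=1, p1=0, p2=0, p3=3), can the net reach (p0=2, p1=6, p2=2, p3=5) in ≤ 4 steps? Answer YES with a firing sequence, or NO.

step 1: fire t0:  (p0=1, p1=0, p2=0, p3=3) → (p0=2, p1=3, p2=0, p3=3)
step 2: fire t2:  (p0=2, p1=3, p2=0, p3=3) → (p0=2, p1=3, p2=3, p3=2)
step 3: fire t3:  (p0=2, p1=3, p2=3, p3=2) → (p0=2, p1=6, p2=2, p3=5)

YES — reachable via ⟨t0, t2, t3⟩ (3 firings)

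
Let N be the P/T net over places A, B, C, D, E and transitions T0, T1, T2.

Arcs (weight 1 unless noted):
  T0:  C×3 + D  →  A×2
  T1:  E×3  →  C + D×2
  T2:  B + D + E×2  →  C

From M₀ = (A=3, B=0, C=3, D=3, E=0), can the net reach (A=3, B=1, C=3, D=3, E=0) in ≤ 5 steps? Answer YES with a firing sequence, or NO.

NO — not reachable within 5 firings

depth 0: 1 marking
depth 1: 2 markings reached so far
depth 2: 2 markings reached so far
(frontier empty at depth 2; search complete)
target is not among the 2 markings reachable within 5 steps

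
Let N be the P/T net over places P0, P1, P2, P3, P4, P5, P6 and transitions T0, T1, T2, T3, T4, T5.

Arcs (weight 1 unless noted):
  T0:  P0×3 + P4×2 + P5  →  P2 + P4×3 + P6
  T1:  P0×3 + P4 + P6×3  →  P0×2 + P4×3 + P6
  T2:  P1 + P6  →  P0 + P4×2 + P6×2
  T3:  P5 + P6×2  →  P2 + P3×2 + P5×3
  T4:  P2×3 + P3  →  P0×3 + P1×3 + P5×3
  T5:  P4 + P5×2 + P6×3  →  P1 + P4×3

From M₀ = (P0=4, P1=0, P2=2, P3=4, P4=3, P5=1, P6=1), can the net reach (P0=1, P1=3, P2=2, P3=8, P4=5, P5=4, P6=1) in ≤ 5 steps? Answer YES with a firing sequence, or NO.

NO — not reachable within 5 firings

depth 0: 1 marking
depth 1: 2 markings reached so far
depth 2: 3 markings reached so far
depth 3: 6 markings reached so far
depth 4: 13 markings reached so far
depth 5: 21 markings reached so far
target is not among the 21 markings reachable within 5 steps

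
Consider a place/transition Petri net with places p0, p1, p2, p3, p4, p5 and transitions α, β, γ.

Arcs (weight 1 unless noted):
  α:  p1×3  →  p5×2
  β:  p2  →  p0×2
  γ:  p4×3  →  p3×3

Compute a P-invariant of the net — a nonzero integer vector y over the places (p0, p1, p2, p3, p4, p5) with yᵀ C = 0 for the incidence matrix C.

y = (p0:1, p1:0, p2:2, p3:0, p4:0, p5:0)

Incidence matrix C (rows=places, cols=transitions):
        α    β    γ
   p0   0    2    0
   p1  -3    0    0
   p2   0   -1    0
   p3   0    0    3
   p4   0    0   -3
   p5   2    0    0

Candidate y = [1, 0, 2, 0, 0, 0]; check y·C column-wise:
  col α: 1·0 + 0·-3 + 2·0 + 0·2 = 0
  col β: 1·2 + 2·-1 = 0
  col γ: 1·0 + 2·0 + 0·3 + 0·-3 = 0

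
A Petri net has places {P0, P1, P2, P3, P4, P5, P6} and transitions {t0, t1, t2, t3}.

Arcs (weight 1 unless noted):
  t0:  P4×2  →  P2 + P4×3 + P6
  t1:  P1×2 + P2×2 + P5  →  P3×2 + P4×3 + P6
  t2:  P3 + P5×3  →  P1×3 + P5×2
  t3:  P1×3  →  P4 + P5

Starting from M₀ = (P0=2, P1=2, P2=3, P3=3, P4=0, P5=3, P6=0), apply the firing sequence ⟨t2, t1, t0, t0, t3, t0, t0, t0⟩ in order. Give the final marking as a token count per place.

step 1: fire t2:  (P0=2, P1=2, P2=3, P3=3, P4=0, P5=3, P6=0) → (P0=2, P1=5, P2=3, P3=2, P4=0, P5=2, P6=0)
step 2: fire t1:  (P0=2, P1=5, P2=3, P3=2, P4=0, P5=2, P6=0) → (P0=2, P1=3, P2=1, P3=4, P4=3, P5=1, P6=1)
step 3: fire t0:  (P0=2, P1=3, P2=1, P3=4, P4=3, P5=1, P6=1) → (P0=2, P1=3, P2=2, P3=4, P4=4, P5=1, P6=2)
step 4: fire t0:  (P0=2, P1=3, P2=2, P3=4, P4=4, P5=1, P6=2) → (P0=2, P1=3, P2=3, P3=4, P4=5, P5=1, P6=3)
step 5: fire t3:  (P0=2, P1=3, P2=3, P3=4, P4=5, P5=1, P6=3) → (P0=2, P1=0, P2=3, P3=4, P4=6, P5=2, P6=3)
step 6: fire t0:  (P0=2, P1=0, P2=3, P3=4, P4=6, P5=2, P6=3) → (P0=2, P1=0, P2=4, P3=4, P4=7, P5=2, P6=4)
step 7: fire t0:  (P0=2, P1=0, P2=4, P3=4, P4=7, P5=2, P6=4) → (P0=2, P1=0, P2=5, P3=4, P4=8, P5=2, P6=5)
step 8: fire t0:  (P0=2, P1=0, P2=5, P3=4, P4=8, P5=2, P6=5) → (P0=2, P1=0, P2=6, P3=4, P4=9, P5=2, P6=6)

(P0=2, P1=0, P2=6, P3=4, P4=9, P5=2, P6=6)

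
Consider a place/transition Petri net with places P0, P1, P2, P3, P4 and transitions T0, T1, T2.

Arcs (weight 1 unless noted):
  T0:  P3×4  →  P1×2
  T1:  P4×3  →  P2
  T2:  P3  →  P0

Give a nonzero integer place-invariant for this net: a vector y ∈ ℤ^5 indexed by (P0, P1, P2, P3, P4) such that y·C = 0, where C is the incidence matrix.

y = (P0:1, P1:2, P2:0, P3:1, P4:0)

Incidence matrix C (rows=places, cols=transitions):
       T0   T1   T2
   P0   0    0    1
   P1   2    0    0
   P2   0    1    0
   P3  -4    0   -1
   P4   0   -3    0

Candidate y = [1, 2, 0, 1, 0]; check y·C column-wise:
  col T0: 1·0 + 2·2 + 1·-4 = 0
  col T1: 1·0 + 2·0 + 0·1 + 1·0 + 0·-3 = 0
  col T2: 1·1 + 2·0 + 1·-1 = 0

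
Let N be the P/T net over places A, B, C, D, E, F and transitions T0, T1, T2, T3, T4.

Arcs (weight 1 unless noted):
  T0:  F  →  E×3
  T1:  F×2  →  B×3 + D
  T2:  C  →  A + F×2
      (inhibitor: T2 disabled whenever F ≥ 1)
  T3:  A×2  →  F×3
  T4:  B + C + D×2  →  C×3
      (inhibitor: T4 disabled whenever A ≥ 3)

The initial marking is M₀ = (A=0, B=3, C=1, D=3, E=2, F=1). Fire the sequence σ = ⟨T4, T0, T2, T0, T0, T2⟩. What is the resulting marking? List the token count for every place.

(A=2, B=2, C=1, D=1, E=11, F=2)

step 1: fire T4:  (A=0, B=3, C=1, D=3, E=2, F=1) → (A=0, B=2, C=3, D=1, E=2, F=1)
step 2: fire T0:  (A=0, B=2, C=3, D=1, E=2, F=1) → (A=0, B=2, C=3, D=1, E=5, F=0)
step 3: fire T2:  (A=0, B=2, C=3, D=1, E=5, F=0) → (A=1, B=2, C=2, D=1, E=5, F=2)
step 4: fire T0:  (A=1, B=2, C=2, D=1, E=5, F=2) → (A=1, B=2, C=2, D=1, E=8, F=1)
step 5: fire T0:  (A=1, B=2, C=2, D=1, E=8, F=1) → (A=1, B=2, C=2, D=1, E=11, F=0)
step 6: fire T2:  (A=1, B=2, C=2, D=1, E=11, F=0) → (A=2, B=2, C=1, D=1, E=11, F=2)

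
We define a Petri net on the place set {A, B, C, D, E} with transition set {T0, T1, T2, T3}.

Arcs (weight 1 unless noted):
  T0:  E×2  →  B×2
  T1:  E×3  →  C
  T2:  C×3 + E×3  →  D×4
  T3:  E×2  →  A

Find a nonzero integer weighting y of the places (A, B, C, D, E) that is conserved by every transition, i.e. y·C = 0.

y = (A:2, B:1, C:3, D:3, E:1)

Incidence matrix C (rows=places, cols=transitions):
       T0   T1   T2   T3
    A   0    0    0    1
    B   2    0    0    0
    C   0    1   -3    0
    D   0    0    4    0
    E  -2   -3   -3   -2

Candidate y = [2, 1, 3, 3, 1]; check y·C column-wise:
  col T0: 2·0 + 1·2 + 3·0 + 3·0 + 1·-2 = 0
  col T1: 2·0 + 1·0 + 3·1 + 3·0 + 1·-3 = 0
  col T2: 2·0 + 1·0 + 3·-3 + 3·4 + 1·-3 = 0
  col T3: 2·1 + 1·0 + 3·0 + 3·0 + 1·-2 = 0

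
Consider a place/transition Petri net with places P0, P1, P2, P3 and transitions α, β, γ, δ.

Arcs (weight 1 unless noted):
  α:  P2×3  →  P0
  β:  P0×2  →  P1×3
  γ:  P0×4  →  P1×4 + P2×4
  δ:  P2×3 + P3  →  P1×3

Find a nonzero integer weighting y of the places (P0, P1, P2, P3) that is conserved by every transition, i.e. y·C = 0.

Incidence matrix C (rows=places, cols=transitions):
        α    β    γ    δ
   P0   1   -2   -4    0
   P1   0    3    4    3
   P2  -3    0    4   -3
   P3   0    0    0   -1

Candidate y = [3, 2, 1, 3]; check y·C column-wise:
  col α: 3·1 + 2·0 + 1·-3 + 3·0 = 0
  col β: 3·-2 + 2·3 + 1·0 + 3·0 = 0
  col γ: 3·-4 + 2·4 + 1·4 + 3·0 = 0
  col δ: 3·0 + 2·3 + 1·-3 + 3·-1 = 0

y = (P0:3, P1:2, P2:1, P3:3)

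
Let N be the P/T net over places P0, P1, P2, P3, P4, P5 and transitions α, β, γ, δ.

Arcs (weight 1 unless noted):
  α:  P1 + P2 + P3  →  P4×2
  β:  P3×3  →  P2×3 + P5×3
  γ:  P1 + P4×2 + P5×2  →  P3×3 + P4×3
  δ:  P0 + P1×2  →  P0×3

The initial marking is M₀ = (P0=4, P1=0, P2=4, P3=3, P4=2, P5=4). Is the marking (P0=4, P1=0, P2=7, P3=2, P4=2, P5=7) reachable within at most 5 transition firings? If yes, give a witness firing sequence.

depth 0: 1 marking
depth 1: 2 markings reached so far
depth 2: 2 markings reached so far
(frontier empty at depth 2; search complete)
target is not among the 2 markings reachable within 5 steps

NO — not reachable within 5 firings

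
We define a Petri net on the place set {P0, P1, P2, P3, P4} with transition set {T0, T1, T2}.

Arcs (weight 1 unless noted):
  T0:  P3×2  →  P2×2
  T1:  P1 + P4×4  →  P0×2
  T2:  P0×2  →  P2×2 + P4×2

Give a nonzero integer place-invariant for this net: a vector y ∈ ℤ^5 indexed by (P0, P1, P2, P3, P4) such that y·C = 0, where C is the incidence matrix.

y = (P0:1, P1:2, P2:1, P3:1, P4:0)

Incidence matrix C (rows=places, cols=transitions):
       T0   T1   T2
   P0   0    2   -2
   P1   0   -1    0
   P2   2    0    2
   P3  -2    0    0
   P4   0   -4    2

Candidate y = [1, 2, 1, 1, 0]; check y·C column-wise:
  col T0: 1·0 + 2·0 + 1·2 + 1·-2 = 0
  col T1: 1·2 + 2·-1 + 1·0 + 1·0 + 0·-4 = 0
  col T2: 1·-2 + 2·0 + 1·2 + 1·0 + 0·2 = 0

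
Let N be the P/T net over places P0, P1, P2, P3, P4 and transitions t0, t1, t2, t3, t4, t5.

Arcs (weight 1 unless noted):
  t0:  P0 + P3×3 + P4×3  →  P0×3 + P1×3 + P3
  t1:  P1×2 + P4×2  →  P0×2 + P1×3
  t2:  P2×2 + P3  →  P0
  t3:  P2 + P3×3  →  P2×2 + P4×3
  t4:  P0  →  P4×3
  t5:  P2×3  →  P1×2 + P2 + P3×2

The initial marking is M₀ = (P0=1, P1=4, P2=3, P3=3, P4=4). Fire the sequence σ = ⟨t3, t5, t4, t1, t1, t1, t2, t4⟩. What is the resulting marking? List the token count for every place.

(P0=6, P1=9, P2=0, P3=1, P4=7)

step 1: fire t3:  (P0=1, P1=4, P2=3, P3=3, P4=4) → (P0=1, P1=4, P2=4, P3=0, P4=7)
step 2: fire t5:  (P0=1, P1=4, P2=4, P3=0, P4=7) → (P0=1, P1=6, P2=2, P3=2, P4=7)
step 3: fire t4:  (P0=1, P1=6, P2=2, P3=2, P4=7) → (P0=0, P1=6, P2=2, P3=2, P4=10)
step 4: fire t1:  (P0=0, P1=6, P2=2, P3=2, P4=10) → (P0=2, P1=7, P2=2, P3=2, P4=8)
step 5: fire t1:  (P0=2, P1=7, P2=2, P3=2, P4=8) → (P0=4, P1=8, P2=2, P3=2, P4=6)
step 6: fire t1:  (P0=4, P1=8, P2=2, P3=2, P4=6) → (P0=6, P1=9, P2=2, P3=2, P4=4)
step 7: fire t2:  (P0=6, P1=9, P2=2, P3=2, P4=4) → (P0=7, P1=9, P2=0, P3=1, P4=4)
step 8: fire t4:  (P0=7, P1=9, P2=0, P3=1, P4=4) → (P0=6, P1=9, P2=0, P3=1, P4=7)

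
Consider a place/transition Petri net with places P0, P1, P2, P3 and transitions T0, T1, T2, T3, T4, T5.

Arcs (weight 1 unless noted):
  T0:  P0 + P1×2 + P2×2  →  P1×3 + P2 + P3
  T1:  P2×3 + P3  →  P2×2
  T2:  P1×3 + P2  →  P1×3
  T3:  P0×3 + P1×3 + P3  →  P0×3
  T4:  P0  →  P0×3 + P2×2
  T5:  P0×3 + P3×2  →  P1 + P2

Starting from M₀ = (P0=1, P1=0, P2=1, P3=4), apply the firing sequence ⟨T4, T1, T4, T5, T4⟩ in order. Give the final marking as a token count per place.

step 1: fire T4:  (P0=1, P1=0, P2=1, P3=4) → (P0=3, P1=0, P2=3, P3=4)
step 2: fire T1:  (P0=3, P1=0, P2=3, P3=4) → (P0=3, P1=0, P2=2, P3=3)
step 3: fire T4:  (P0=3, P1=0, P2=2, P3=3) → (P0=5, P1=0, P2=4, P3=3)
step 4: fire T5:  (P0=5, P1=0, P2=4, P3=3) → (P0=2, P1=1, P2=5, P3=1)
step 5: fire T4:  (P0=2, P1=1, P2=5, P3=1) → (P0=4, P1=1, P2=7, P3=1)

(P0=4, P1=1, P2=7, P3=1)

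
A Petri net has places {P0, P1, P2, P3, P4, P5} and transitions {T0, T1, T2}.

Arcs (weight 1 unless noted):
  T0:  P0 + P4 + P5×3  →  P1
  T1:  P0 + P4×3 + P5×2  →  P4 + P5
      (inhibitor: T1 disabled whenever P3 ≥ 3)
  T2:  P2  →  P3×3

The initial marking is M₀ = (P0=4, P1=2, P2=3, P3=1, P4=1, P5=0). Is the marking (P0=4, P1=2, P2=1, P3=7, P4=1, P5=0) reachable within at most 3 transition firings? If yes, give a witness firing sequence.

step 1: fire T2:  (P0=4, P1=2, P2=3, P3=1, P4=1, P5=0) → (P0=4, P1=2, P2=2, P3=4, P4=1, P5=0)
step 2: fire T2:  (P0=4, P1=2, P2=2, P3=4, P4=1, P5=0) → (P0=4, P1=2, P2=1, P3=7, P4=1, P5=0)

YES — reachable via ⟨T2, T2⟩ (2 firings)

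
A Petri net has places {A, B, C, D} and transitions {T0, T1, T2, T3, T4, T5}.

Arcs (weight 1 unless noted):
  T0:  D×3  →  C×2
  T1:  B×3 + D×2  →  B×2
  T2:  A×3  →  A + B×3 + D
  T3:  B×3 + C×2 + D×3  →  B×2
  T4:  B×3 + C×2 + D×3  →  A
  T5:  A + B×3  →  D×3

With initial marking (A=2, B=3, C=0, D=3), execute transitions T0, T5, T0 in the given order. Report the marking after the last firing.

step 1: fire T0:  (A=2, B=3, C=0, D=3) → (A=2, B=3, C=2, D=0)
step 2: fire T5:  (A=2, B=3, C=2, D=0) → (A=1, B=0, C=2, D=3)
step 3: fire T0:  (A=1, B=0, C=2, D=3) → (A=1, B=0, C=4, D=0)

(A=1, B=0, C=4, D=0)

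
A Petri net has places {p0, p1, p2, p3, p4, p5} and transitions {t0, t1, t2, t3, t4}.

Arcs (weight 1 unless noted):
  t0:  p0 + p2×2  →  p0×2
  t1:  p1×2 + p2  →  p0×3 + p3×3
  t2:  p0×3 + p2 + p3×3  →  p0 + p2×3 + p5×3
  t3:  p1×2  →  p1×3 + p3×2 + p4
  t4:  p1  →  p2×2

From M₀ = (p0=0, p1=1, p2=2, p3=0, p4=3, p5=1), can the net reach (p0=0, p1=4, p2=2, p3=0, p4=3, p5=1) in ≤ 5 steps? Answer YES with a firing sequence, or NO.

NO — not reachable within 5 firings

depth 0: 1 marking
depth 1: 2 markings reached so far
depth 2: 2 markings reached so far
(frontier empty at depth 2; search complete)
target is not among the 2 markings reachable within 5 steps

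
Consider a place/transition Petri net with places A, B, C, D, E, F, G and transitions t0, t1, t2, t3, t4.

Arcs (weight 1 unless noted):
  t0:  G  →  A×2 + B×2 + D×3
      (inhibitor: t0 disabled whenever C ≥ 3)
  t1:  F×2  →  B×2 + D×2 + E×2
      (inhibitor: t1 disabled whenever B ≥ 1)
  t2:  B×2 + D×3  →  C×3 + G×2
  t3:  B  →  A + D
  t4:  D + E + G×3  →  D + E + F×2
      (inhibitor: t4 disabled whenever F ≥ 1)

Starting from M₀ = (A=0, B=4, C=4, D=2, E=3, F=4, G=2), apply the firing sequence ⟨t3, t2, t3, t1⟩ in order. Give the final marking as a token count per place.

(A=2, B=2, C=7, D=3, E=5, F=2, G=4)

step 1: fire t3:  (A=0, B=4, C=4, D=2, E=3, F=4, G=2) → (A=1, B=3, C=4, D=3, E=3, F=4, G=2)
step 2: fire t2:  (A=1, B=3, C=4, D=3, E=3, F=4, G=2) → (A=1, B=1, C=7, D=0, E=3, F=4, G=4)
step 3: fire t3:  (A=1, B=1, C=7, D=0, E=3, F=4, G=4) → (A=2, B=0, C=7, D=1, E=3, F=4, G=4)
step 4: fire t1:  (A=2, B=0, C=7, D=1, E=3, F=4, G=4) → (A=2, B=2, C=7, D=3, E=5, F=2, G=4)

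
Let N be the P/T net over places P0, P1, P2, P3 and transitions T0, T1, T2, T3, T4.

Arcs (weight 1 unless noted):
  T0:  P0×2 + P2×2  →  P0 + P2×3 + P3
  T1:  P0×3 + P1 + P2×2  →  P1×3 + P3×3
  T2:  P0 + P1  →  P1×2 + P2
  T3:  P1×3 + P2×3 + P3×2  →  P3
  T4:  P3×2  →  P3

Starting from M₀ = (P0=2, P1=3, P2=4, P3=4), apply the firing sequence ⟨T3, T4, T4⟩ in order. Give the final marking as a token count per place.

(P0=2, P1=0, P2=1, P3=1)

step 1: fire T3:  (P0=2, P1=3, P2=4, P3=4) → (P0=2, P1=0, P2=1, P3=3)
step 2: fire T4:  (P0=2, P1=0, P2=1, P3=3) → (P0=2, P1=0, P2=1, P3=2)
step 3: fire T4:  (P0=2, P1=0, P2=1, P3=2) → (P0=2, P1=0, P2=1, P3=1)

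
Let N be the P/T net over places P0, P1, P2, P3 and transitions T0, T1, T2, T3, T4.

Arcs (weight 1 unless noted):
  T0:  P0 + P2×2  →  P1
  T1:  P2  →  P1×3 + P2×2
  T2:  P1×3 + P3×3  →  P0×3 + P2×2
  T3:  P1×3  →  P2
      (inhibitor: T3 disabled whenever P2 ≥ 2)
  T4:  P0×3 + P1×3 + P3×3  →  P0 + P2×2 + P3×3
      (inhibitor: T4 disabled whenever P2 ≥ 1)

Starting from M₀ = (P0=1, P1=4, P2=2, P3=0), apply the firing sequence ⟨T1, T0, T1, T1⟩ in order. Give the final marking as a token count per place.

(P0=0, P1=14, P2=3, P3=0)

step 1: fire T1:  (P0=1, P1=4, P2=2, P3=0) → (P0=1, P1=7, P2=3, P3=0)
step 2: fire T0:  (P0=1, P1=7, P2=3, P3=0) → (P0=0, P1=8, P2=1, P3=0)
step 3: fire T1:  (P0=0, P1=8, P2=1, P3=0) → (P0=0, P1=11, P2=2, P3=0)
step 4: fire T1:  (P0=0, P1=11, P2=2, P3=0) → (P0=0, P1=14, P2=3, P3=0)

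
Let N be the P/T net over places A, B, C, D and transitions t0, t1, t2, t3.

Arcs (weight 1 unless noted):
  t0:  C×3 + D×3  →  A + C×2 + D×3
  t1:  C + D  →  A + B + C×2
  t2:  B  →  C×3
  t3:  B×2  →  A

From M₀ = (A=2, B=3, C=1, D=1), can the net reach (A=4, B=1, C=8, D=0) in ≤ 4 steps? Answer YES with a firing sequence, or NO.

NO — not reachable within 4 firings

depth 0: 1 marking
depth 1: 4 markings reached so far
depth 2: 8 markings reached so far
depth 3: 12 markings reached so far
depth 4: 14 markings reached so far
target is not among the 14 markings reachable within 4 steps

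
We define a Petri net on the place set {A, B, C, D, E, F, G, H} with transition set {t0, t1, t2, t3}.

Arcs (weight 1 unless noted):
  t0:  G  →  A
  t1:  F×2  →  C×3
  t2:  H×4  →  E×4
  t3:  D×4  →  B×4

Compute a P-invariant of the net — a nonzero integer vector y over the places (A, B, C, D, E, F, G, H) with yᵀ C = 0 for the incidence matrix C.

y = (A:0, B:1, C:0, D:1, E:0, F:0, G:0, H:0)

Incidence matrix C (rows=places, cols=transitions):
       t0   t1   t2   t3
    A   1    0    0    0
    B   0    0    0    4
    C   0    3    0    0
    D   0    0    0   -4
    E   0    0    4    0
    F   0   -2    0    0
    G  -1    0    0    0
    H   0    0   -4    0

Candidate y = [0, 1, 0, 1, 0, 0, 0, 0]; check y·C column-wise:
  col t0: 0·1 + 1·0 + 1·0 + 0·-1 = 0
  col t1: 1·0 + 0·3 + 1·0 + 0·-2 = 0
  col t2: 1·0 + 1·0 + 0·4 + 0·-4 = 0
  col t3: 1·4 + 1·-4 = 0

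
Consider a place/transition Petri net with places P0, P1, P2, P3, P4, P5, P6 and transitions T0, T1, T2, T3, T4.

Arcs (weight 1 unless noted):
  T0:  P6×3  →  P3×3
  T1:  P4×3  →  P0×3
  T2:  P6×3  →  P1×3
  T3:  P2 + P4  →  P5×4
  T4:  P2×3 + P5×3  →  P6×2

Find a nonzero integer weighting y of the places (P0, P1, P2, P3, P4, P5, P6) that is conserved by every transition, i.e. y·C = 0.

Incidence matrix C (rows=places, cols=transitions):
       T0   T1   T2   T3   T4
   P0   0    3    0    0    0
   P1   0    0    3    0    0
   P2   0    0    0   -1   -3
   P3   3    0    0    0    0
   P4   0   -3    0   -1    0
   P5   0    0    0    4   -3
   P6  -3    0   -3    0    2

Candidate y = [5, 0, -1, 0, 5, 1, 0]; check y·C column-wise:
  col T0: 5·0 + -1·0 + 0·3 + 5·0 + 1·0 + 0·-3 = 0
  col T1: 5·3 + -1·0 + 5·-3 + 1·0 = 0
  col T2: 5·0 + 0·3 + -1·0 + 5·0 + 1·0 + 0·-3 = 0
  col T3: 5·0 + -1·-1 + 5·-1 + 1·4 = 0
  col T4: 5·0 + -1·-3 + 5·0 + 1·-3 + 0·2 = 0

y = (P0:5, P1:0, P2:-1, P3:0, P4:5, P5:1, P6:0)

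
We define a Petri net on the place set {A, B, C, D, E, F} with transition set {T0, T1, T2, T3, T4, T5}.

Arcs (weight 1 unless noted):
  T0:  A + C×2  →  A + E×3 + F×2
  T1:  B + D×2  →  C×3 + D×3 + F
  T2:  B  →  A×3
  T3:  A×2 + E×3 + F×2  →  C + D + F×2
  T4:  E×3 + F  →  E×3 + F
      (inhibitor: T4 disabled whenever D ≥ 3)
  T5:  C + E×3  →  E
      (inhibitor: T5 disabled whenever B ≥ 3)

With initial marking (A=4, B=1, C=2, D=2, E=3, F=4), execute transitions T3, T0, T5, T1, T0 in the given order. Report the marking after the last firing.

step 1: fire T3:  (A=4, B=1, C=2, D=2, E=3, F=4) → (A=2, B=1, C=3, D=3, E=0, F=4)
step 2: fire T0:  (A=2, B=1, C=3, D=3, E=0, F=4) → (A=2, B=1, C=1, D=3, E=3, F=6)
step 3: fire T5:  (A=2, B=1, C=1, D=3, E=3, F=6) → (A=2, B=1, C=0, D=3, E=1, F=6)
step 4: fire T1:  (A=2, B=1, C=0, D=3, E=1, F=6) → (A=2, B=0, C=3, D=4, E=1, F=7)
step 5: fire T0:  (A=2, B=0, C=3, D=4, E=1, F=7) → (A=2, B=0, C=1, D=4, E=4, F=9)

(A=2, B=0, C=1, D=4, E=4, F=9)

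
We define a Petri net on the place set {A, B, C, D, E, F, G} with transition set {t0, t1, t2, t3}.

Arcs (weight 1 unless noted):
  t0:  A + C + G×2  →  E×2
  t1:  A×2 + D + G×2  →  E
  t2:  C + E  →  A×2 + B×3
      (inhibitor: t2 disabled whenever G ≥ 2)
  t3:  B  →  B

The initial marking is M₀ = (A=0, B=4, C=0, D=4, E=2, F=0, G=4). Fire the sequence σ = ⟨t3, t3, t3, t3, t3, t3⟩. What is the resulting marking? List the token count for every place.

(A=0, B=4, C=0, D=4, E=2, F=0, G=4)

step 1: fire t3:  (A=0, B=4, C=0, D=4, E=2, F=0, G=4) → (A=0, B=4, C=0, D=4, E=2, F=0, G=4)
step 2: fire t3:  (A=0, B=4, C=0, D=4, E=2, F=0, G=4) → (A=0, B=4, C=0, D=4, E=2, F=0, G=4)
step 3: fire t3:  (A=0, B=4, C=0, D=4, E=2, F=0, G=4) → (A=0, B=4, C=0, D=4, E=2, F=0, G=4)
step 4: fire t3:  (A=0, B=4, C=0, D=4, E=2, F=0, G=4) → (A=0, B=4, C=0, D=4, E=2, F=0, G=4)
step 5: fire t3:  (A=0, B=4, C=0, D=4, E=2, F=0, G=4) → (A=0, B=4, C=0, D=4, E=2, F=0, G=4)
step 6: fire t3:  (A=0, B=4, C=0, D=4, E=2, F=0, G=4) → (A=0, B=4, C=0, D=4, E=2, F=0, G=4)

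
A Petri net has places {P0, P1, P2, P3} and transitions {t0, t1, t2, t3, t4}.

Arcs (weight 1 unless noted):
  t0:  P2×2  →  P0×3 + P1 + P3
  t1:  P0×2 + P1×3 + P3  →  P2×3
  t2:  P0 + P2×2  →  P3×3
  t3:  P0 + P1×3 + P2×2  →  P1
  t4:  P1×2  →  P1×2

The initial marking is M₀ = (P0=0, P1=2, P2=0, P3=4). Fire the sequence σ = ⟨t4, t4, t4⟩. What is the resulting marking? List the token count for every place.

(P0=0, P1=2, P2=0, P3=4)

step 1: fire t4:  (P0=0, P1=2, P2=0, P3=4) → (P0=0, P1=2, P2=0, P3=4)
step 2: fire t4:  (P0=0, P1=2, P2=0, P3=4) → (P0=0, P1=2, P2=0, P3=4)
step 3: fire t4:  (P0=0, P1=2, P2=0, P3=4) → (P0=0, P1=2, P2=0, P3=4)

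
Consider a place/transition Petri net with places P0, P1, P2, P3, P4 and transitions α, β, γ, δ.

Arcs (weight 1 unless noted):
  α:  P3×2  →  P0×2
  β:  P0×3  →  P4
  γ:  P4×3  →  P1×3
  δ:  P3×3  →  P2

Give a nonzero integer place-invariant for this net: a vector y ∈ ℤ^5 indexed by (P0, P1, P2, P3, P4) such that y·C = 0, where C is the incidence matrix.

y = (P0:1, P1:3, P2:3, P3:1, P4:3)

Incidence matrix C (rows=places, cols=transitions):
        α    β    γ    δ
   P0   2   -3    0    0
   P1   0    0    3    0
   P2   0    0    0    1
   P3  -2    0    0   -3
   P4   0    1   -3    0

Candidate y = [1, 3, 3, 1, 3]; check y·C column-wise:
  col α: 1·2 + 3·0 + 3·0 + 1·-2 + 3·0 = 0
  col β: 1·-3 + 3·0 + 3·0 + 1·0 + 3·1 = 0
  col γ: 1·0 + 3·3 + 3·0 + 1·0 + 3·-3 = 0
  col δ: 1·0 + 3·0 + 3·1 + 1·-3 + 3·0 = 0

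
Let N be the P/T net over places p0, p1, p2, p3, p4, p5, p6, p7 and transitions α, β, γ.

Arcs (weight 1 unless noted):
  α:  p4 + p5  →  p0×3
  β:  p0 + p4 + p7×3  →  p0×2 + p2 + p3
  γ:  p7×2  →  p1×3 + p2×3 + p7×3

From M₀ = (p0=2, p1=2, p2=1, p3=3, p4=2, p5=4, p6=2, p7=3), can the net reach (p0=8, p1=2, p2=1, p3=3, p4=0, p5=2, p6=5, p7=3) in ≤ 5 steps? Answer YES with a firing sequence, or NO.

depth 0: 1 marking
depth 1: 4 markings reached so far
depth 2: 9 markings reached so far
depth 3: 14 markings reached so far
depth 4: 19 markings reached so far
depth 5: 25 markings reached so far
target is not among the 25 markings reachable within 5 steps

NO — not reachable within 5 firings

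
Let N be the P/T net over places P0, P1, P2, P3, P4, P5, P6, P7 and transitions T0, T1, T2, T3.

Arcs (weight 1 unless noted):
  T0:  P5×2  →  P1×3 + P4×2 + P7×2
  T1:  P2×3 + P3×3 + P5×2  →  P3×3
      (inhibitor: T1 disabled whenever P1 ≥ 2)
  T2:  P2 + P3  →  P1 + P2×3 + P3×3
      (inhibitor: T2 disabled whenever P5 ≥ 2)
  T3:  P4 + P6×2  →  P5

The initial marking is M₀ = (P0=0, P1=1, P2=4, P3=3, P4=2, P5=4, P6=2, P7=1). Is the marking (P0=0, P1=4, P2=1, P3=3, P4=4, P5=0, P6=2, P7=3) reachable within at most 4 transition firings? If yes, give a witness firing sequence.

YES — reachable via ⟨T1, T0⟩ (2 firings)

step 1: fire T1:  (P0=0, P1=1, P2=4, P3=3, P4=2, P5=4, P6=2, P7=1) → (P0=0, P1=1, P2=1, P3=3, P4=2, P5=2, P6=2, P7=1)
step 2: fire T0:  (P0=0, P1=1, P2=1, P3=3, P4=2, P5=2, P6=2, P7=1) → (P0=0, P1=4, P2=1, P3=3, P4=4, P5=0, P6=2, P7=3)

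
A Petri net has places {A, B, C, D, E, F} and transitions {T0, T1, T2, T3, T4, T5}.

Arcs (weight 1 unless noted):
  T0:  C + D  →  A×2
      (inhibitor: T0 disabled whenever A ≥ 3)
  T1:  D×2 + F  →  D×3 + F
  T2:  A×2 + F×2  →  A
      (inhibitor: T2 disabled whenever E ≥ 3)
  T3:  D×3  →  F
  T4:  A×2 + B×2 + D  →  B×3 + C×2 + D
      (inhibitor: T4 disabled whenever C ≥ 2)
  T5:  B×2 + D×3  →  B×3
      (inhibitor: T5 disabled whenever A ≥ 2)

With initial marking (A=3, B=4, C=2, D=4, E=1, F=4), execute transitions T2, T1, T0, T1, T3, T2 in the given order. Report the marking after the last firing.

step 1: fire T2:  (A=3, B=4, C=2, D=4, E=1, F=4) → (A=2, B=4, C=2, D=4, E=1, F=2)
step 2: fire T1:  (A=2, B=4, C=2, D=4, E=1, F=2) → (A=2, B=4, C=2, D=5, E=1, F=2)
step 3: fire T0:  (A=2, B=4, C=2, D=5, E=1, F=2) → (A=4, B=4, C=1, D=4, E=1, F=2)
step 4: fire T1:  (A=4, B=4, C=1, D=4, E=1, F=2) → (A=4, B=4, C=1, D=5, E=1, F=2)
step 5: fire T3:  (A=4, B=4, C=1, D=5, E=1, F=2) → (A=4, B=4, C=1, D=2, E=1, F=3)
step 6: fire T2:  (A=4, B=4, C=1, D=2, E=1, F=3) → (A=3, B=4, C=1, D=2, E=1, F=1)

(A=3, B=4, C=1, D=2, E=1, F=1)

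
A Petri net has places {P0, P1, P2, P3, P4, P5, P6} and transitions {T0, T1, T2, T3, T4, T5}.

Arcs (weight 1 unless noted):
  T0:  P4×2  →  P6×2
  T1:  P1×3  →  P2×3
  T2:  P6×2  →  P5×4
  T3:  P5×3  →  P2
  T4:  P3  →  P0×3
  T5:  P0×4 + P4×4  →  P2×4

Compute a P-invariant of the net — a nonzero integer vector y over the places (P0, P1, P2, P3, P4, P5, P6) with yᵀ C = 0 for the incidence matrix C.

y = (P0:1, P1:3, P2:3, P3:3, P4:2, P5:1, P6:2)

Incidence matrix C (rows=places, cols=transitions):
       T0   T1   T2   T3   T4   T5
   P0   0    0    0    0    3   -4
   P1   0   -3    0    0    0    0
   P2   0    3    0    1    0    4
   P3   0    0    0    0   -1    0
   P4  -2    0    0    0    0   -4
   P5   0    0    4   -3    0    0
   P6   2    0   -2    0    0    0

Candidate y = [1, 3, 3, 3, 2, 1, 2]; check y·C column-wise:
  col T0: 1·0 + 3·0 + 3·0 + 3·0 + 2·-2 + 1·0 + 2·2 = 0
  col T1: 1·0 + 3·-3 + 3·3 + 3·0 + 2·0 + 1·0 + 2·0 = 0
  col T2: 1·0 + 3·0 + 3·0 + 3·0 + 2·0 + 1·4 + 2·-2 = 0
  col T3: 1·0 + 3·0 + 3·1 + 3·0 + 2·0 + 1·-3 + 2·0 = 0
  col T4: 1·3 + 3·0 + 3·0 + 3·-1 + 2·0 + 1·0 + 2·0 = 0
  col T5: 1·-4 + 3·0 + 3·4 + 3·0 + 2·-4 + 1·0 + 2·0 = 0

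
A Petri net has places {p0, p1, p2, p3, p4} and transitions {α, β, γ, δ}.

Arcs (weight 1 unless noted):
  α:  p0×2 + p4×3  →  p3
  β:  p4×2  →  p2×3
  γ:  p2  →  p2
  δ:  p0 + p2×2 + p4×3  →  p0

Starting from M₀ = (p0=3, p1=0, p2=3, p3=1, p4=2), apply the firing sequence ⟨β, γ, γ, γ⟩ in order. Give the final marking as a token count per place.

step 1: fire β:  (p0=3, p1=0, p2=3, p3=1, p4=2) → (p0=3, p1=0, p2=6, p3=1, p4=0)
step 2: fire γ:  (p0=3, p1=0, p2=6, p3=1, p4=0) → (p0=3, p1=0, p2=6, p3=1, p4=0)
step 3: fire γ:  (p0=3, p1=0, p2=6, p3=1, p4=0) → (p0=3, p1=0, p2=6, p3=1, p4=0)
step 4: fire γ:  (p0=3, p1=0, p2=6, p3=1, p4=0) → (p0=3, p1=0, p2=6, p3=1, p4=0)

(p0=3, p1=0, p2=6, p3=1, p4=0)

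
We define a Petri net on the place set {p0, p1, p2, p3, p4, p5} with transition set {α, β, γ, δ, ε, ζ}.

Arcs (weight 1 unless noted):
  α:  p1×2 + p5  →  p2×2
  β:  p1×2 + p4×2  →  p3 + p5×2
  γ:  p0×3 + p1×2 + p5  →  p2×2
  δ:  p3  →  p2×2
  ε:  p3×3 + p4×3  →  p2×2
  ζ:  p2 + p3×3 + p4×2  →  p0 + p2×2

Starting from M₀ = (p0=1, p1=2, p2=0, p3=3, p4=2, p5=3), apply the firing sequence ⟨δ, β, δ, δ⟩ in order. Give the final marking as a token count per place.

(p0=1, p1=0, p2=6, p3=1, p4=0, p5=5)

step 1: fire δ:  (p0=1, p1=2, p2=0, p3=3, p4=2, p5=3) → (p0=1, p1=2, p2=2, p3=2, p4=2, p5=3)
step 2: fire β:  (p0=1, p1=2, p2=2, p3=2, p4=2, p5=3) → (p0=1, p1=0, p2=2, p3=3, p4=0, p5=5)
step 3: fire δ:  (p0=1, p1=0, p2=2, p3=3, p4=0, p5=5) → (p0=1, p1=0, p2=4, p3=2, p4=0, p5=5)
step 4: fire δ:  (p0=1, p1=0, p2=4, p3=2, p4=0, p5=5) → (p0=1, p1=0, p2=6, p3=1, p4=0, p5=5)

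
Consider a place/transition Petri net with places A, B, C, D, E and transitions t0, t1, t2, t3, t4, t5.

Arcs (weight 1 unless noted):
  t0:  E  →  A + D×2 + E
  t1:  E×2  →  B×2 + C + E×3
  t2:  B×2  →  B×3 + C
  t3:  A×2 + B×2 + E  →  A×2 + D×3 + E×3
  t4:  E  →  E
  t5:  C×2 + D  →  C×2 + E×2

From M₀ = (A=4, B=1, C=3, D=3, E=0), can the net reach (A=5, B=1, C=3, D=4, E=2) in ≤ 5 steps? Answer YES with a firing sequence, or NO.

step 1: fire t5:  (A=4, B=1, C=3, D=3, E=0) → (A=4, B=1, C=3, D=2, E=2)
step 2: fire t0:  (A=4, B=1, C=3, D=2, E=2) → (A=5, B=1, C=3, D=4, E=2)

YES — reachable via ⟨t5, t0⟩ (2 firings)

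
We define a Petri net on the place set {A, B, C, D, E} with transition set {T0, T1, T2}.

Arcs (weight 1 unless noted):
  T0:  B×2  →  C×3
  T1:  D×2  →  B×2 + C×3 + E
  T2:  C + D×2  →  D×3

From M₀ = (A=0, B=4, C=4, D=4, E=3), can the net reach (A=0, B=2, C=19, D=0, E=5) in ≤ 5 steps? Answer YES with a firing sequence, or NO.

YES — reachable via ⟨T0, T0, T1, T0, T1⟩ (5 firings)

step 1: fire T0:  (A=0, B=4, C=4, D=4, E=3) → (A=0, B=2, C=7, D=4, E=3)
step 2: fire T0:  (A=0, B=2, C=7, D=4, E=3) → (A=0, B=0, C=10, D=4, E=3)
step 3: fire T1:  (A=0, B=0, C=10, D=4, E=3) → (A=0, B=2, C=13, D=2, E=4)
step 4: fire T0:  (A=0, B=2, C=13, D=2, E=4) → (A=0, B=0, C=16, D=2, E=4)
step 5: fire T1:  (A=0, B=0, C=16, D=2, E=4) → (A=0, B=2, C=19, D=0, E=5)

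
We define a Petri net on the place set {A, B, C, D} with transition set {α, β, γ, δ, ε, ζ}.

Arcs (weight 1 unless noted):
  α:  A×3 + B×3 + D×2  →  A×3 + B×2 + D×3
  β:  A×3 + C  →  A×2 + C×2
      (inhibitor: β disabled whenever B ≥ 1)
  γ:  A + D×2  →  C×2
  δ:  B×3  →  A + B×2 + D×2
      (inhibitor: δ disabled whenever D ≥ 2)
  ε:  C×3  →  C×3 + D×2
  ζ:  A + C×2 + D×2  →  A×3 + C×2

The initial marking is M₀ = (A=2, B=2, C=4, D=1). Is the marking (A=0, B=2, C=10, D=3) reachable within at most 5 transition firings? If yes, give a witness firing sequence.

depth 0: 1 marking
depth 1: 2 markings reached so far
depth 2: 5 markings reached so far
depth 3: 8 markings reached so far
depth 4: 14 markings reached so far
depth 5: 20 markings reached so far
target is not among the 20 markings reachable within 5 steps

NO — not reachable within 5 firings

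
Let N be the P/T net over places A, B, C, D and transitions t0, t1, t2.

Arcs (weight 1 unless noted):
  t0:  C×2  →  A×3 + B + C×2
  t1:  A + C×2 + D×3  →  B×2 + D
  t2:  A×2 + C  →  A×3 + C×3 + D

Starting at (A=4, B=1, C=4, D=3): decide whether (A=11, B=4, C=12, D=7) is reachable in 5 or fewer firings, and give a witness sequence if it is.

depth 0: 1 marking
depth 1: 4 markings reached so far
depth 2: 9 markings reached so far
depth 3: 16 markings reached so far
depth 4: 26 markings reached so far
depth 5: 39 markings reached so far
target is not among the 39 markings reachable within 5 steps

NO — not reachable within 5 firings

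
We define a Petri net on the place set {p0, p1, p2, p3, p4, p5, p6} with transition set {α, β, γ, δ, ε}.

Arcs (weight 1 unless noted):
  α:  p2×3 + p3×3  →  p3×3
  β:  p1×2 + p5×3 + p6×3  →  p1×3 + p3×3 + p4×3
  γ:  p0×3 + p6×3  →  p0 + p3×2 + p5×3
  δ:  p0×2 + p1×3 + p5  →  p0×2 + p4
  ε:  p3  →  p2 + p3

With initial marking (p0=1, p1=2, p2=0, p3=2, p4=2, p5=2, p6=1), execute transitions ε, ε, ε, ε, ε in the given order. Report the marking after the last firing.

step 1: fire ε:  (p0=1, p1=2, p2=0, p3=2, p4=2, p5=2, p6=1) → (p0=1, p1=2, p2=1, p3=2, p4=2, p5=2, p6=1)
step 2: fire ε:  (p0=1, p1=2, p2=1, p3=2, p4=2, p5=2, p6=1) → (p0=1, p1=2, p2=2, p3=2, p4=2, p5=2, p6=1)
step 3: fire ε:  (p0=1, p1=2, p2=2, p3=2, p4=2, p5=2, p6=1) → (p0=1, p1=2, p2=3, p3=2, p4=2, p5=2, p6=1)
step 4: fire ε:  (p0=1, p1=2, p2=3, p3=2, p4=2, p5=2, p6=1) → (p0=1, p1=2, p2=4, p3=2, p4=2, p5=2, p6=1)
step 5: fire ε:  (p0=1, p1=2, p2=4, p3=2, p4=2, p5=2, p6=1) → (p0=1, p1=2, p2=5, p3=2, p4=2, p5=2, p6=1)

(p0=1, p1=2, p2=5, p3=2, p4=2, p5=2, p6=1)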